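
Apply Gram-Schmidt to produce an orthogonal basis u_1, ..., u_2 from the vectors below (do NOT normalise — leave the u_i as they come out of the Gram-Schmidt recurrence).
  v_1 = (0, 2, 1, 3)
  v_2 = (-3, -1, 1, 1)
Orthogonal basis:
  u_1 = (0, 2, 1, 3)
  u_2 = (-3, -9/7, 6/7, 4/7)

Apply the Gram-Schmidt recurrence
  u_1 = v_1
  u_i = v_i − Σ_{j<i} ((v_i · u_j) / (u_j · u_j)) · u_j.

Step by step this gives:
  u_1 = (0, 2, 1, 3)
  u_2 = (-3, -9/7, 6/7, 4/7)

Orthogonality check:
  u_2 · u_1 = 0 (should be 0)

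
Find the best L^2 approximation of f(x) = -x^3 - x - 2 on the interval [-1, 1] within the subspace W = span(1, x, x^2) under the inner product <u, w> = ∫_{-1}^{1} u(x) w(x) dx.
g(x) = -8*x/5 - 2

The best approximation g ∈ W is the orthogonal projection of f onto W. Writing g = a_0 + a_1 x + a_2 x^2, the coefficients solve the normal equations G · a = b where
  G_{ij} = <φ_i, φ_j> and b_i = <f, φ_i>, with φ_0 = 1, φ_1 = x, φ_2 = x^2.
G =
  [2, 0, 2/3]
  [0, 2/3, 0]
  [2/3, 0, 2/5],
b = (-4, -16/15, -4/3).
Solving gives a_0 = -2, a_1 = -8/5, a_2 = 0, so
  g(x) = -8*x/5 - 2.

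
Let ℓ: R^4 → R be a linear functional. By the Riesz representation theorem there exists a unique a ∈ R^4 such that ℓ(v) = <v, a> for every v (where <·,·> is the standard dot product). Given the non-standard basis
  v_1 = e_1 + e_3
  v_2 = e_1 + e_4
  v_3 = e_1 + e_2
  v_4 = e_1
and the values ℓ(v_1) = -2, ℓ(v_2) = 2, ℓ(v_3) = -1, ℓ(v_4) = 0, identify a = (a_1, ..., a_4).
a = (0, -1, -2, 2)

Write a = (a_1, ..., a_4) in the standard basis. For each basis vector v_i, ℓ(v_i) = <v_i, a> is a linear equation in the a_j's. Collect the n equations into a matrix system V a = ℓ, where row i of V is v_i (expressed in the standard basis). Since V is invertible (lower-triangular with 1s on the diagonal, up to permutation), solve by back-substitution:
  V =
[[1, 0, 1, 0],
 [1, 0, 0, 1],
 [1, 1, 0, 0],
 [1, 0, 0, 0]]
  V a = (-2, 2, -1, 0)
Solving gives a = (0, -1, -2, 2).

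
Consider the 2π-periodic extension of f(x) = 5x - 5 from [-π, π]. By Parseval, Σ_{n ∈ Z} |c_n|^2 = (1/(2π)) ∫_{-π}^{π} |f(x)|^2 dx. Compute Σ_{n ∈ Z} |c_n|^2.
Σ |c_n|^2 = 25π^2/3 + 25

Expand and integrate term by term over [-π, π]:
  ∫ (5x)^2 dx = 25·(2π^3/3); ∫ 2·5·(-5)·x dx = 0 (odd integrand); ∫ (-5)^2 dx = 25·2π.
So (1/(2π)) ∫_{-π}^{π} (5x - 5)^2 dx = 25π^2/3 + 25 = 25π^2/3 + 25.
Parseval ⇒ Σ |c_n|^2 = 25π^2/3 + 25.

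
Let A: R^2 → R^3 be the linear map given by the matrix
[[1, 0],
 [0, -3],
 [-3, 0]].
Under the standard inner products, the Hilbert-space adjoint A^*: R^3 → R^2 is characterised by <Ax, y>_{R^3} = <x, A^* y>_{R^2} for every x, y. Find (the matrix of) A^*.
A^* = A^T =
[[1, 0, -3],
 [0, -3, 0]]

For real matrices with standard dot products, the defining identity <Ax, y> = <x, A^* y> gives (Ax)^T y = x^T (A^*) y, i.e. x^T A^T y = x^T (A^*) y. Since this holds for all x, y, we must have A^* = A^T. Therefore
A^* =
[[1, 0, -3],
 [0, -3, 0]].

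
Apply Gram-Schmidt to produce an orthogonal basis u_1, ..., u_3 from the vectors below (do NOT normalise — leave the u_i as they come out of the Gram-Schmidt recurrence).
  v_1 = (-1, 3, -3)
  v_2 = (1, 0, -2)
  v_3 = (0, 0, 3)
Orthogonal basis:
  u_1 = (-1, 3, -3)
  u_2 = (24/19, -15/19, -23/19)
  u_3 = (27/35, 9/14, 27/70)

Apply the Gram-Schmidt recurrence
  u_1 = v_1
  u_i = v_i − Σ_{j<i} ((v_i · u_j) / (u_j · u_j)) · u_j.

Step by step this gives:
  u_1 = (-1, 3, -3)
  u_2 = (24/19, -15/19, -23/19)
  u_3 = (27/35, 9/14, 27/70)

Orthogonality check:
  u_2 · u_1 = 0 (should be 0)
  u_3 · u_1 = 0 (should be 0)
  u_3 · u_2 = 0 (should be 0)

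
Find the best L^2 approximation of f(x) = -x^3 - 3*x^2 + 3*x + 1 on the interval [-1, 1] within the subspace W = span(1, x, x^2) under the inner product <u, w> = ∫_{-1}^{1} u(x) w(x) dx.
g(x) = -3*x^2 + 12*x/5 + 1

The best approximation g ∈ W is the orthogonal projection of f onto W. Writing g = a_0 + a_1 x + a_2 x^2, the coefficients solve the normal equations G · a = b where
  G_{ij} = <φ_i, φ_j> and b_i = <f, φ_i>, with φ_0 = 1, φ_1 = x, φ_2 = x^2.
G =
  [2, 0, 2/3]
  [0, 2/3, 0]
  [2/3, 0, 2/5],
b = (0, 8/5, -8/15).
Solving gives a_0 = 1, a_1 = 12/5, a_2 = -3, so
  g(x) = -3*x^2 + 12*x/5 + 1.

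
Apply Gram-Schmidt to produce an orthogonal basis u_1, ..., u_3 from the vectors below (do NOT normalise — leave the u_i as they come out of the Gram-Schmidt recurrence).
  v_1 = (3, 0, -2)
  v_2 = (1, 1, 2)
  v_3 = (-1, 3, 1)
Orthogonal basis:
  u_1 = (3, 0, -2)
  u_2 = (16/13, 1, 24/13)
  u_3 = (-46/77, 184/77, -69/77)

Apply the Gram-Schmidt recurrence
  u_1 = v_1
  u_i = v_i − Σ_{j<i} ((v_i · u_j) / (u_j · u_j)) · u_j.

Step by step this gives:
  u_1 = (3, 0, -2)
  u_2 = (16/13, 1, 24/13)
  u_3 = (-46/77, 184/77, -69/77)

Orthogonality check:
  u_2 · u_1 = 0 (should be 0)
  u_3 · u_1 = 0 (should be 0)
  u_3 · u_2 = 0 (should be 0)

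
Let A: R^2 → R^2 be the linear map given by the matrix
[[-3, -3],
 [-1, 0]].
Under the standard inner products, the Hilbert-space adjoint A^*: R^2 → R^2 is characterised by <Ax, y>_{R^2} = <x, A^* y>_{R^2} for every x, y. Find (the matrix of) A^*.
A^* = A^T =
[[-3, -1],
 [-3, 0]]

For real matrices with standard dot products, the defining identity <Ax, y> = <x, A^* y> gives (Ax)^T y = x^T (A^*) y, i.e. x^T A^T y = x^T (A^*) y. Since this holds for all x, y, we must have A^* = A^T. Therefore
A^* =
[[-3, -1],
 [-3, 0]].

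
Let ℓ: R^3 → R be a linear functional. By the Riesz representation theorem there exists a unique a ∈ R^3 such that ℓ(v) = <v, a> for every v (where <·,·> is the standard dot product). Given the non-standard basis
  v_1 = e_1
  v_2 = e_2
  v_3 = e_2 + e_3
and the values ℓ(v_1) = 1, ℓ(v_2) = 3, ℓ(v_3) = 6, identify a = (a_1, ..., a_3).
a = (1, 3, 3)

Write a = (a_1, ..., a_3) in the standard basis. For each basis vector v_i, ℓ(v_i) = <v_i, a> is a linear equation in the a_j's. Collect the n equations into a matrix system V a = ℓ, where row i of V is v_i (expressed in the standard basis). Since V is invertible (lower-triangular with 1s on the diagonal, up to permutation), solve by back-substitution:
  V =
[[1, 0, 0],
 [0, 1, 0],
 [0, 1, 1]]
  V a = (1, 3, 6)
Solving gives a = (1, 3, 3).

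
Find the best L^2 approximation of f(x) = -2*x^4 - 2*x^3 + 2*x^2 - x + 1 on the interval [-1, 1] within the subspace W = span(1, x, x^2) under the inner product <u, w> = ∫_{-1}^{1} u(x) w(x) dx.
g(x) = 2*x^2/7 - 11*x/5 + 41/35

The best approximation g ∈ W is the orthogonal projection of f onto W. Writing g = a_0 + a_1 x + a_2 x^2, the coefficients solve the normal equations G · a = b where
  G_{ij} = <φ_i, φ_j> and b_i = <f, φ_i>, with φ_0 = 1, φ_1 = x, φ_2 = x^2.
G =
  [2, 0, 2/3]
  [0, 2/3, 0]
  [2/3, 0, 2/5],
b = (38/15, -22/15, 94/105).
Solving gives a_0 = 41/35, a_1 = -11/5, a_2 = 2/7, so
  g(x) = 2*x^2/7 - 11*x/5 + 41/35.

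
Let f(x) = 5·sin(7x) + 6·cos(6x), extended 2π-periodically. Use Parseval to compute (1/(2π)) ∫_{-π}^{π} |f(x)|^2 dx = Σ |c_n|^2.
Σ |c_n|^2 = 61/2

Expand |f|^2 and use orthogonality of {sin(nx), cos(mx)} on [-π, π]:
  ∫_{-π}^{π} sin(nx)^2 dx = π, ∫ cos(mx)^2 dx = π, and cross terms integrate to 0.
So ∫_{-π}^{π} f(x)^2 dx = 5^2 · π + 6^2 · π = (25 + 36)π.
Divide by 2π: (25 + 36)/2 = 61/2.
By Parseval, this equals Σ |c_n|^2.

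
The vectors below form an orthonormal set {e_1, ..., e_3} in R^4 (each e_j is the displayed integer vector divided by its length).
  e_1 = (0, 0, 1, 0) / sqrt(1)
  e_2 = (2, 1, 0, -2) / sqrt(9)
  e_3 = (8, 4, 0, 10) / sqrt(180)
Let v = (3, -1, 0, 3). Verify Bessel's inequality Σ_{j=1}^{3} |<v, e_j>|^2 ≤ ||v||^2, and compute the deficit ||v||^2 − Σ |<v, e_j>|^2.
Σ |<v, e_j>|^2 = 14; ||v||^2 = 19; deficit = 5

Write each e_j = u_j / sqrt(<u_j, u_j>) where u_j is the displayed integer vector. Then <v, e_j> = <v, u_j> / sqrt(<u_j, u_j>), so |<v, e_j>|^2 = <v, u_j>^2 / <u_j, u_j>.
Coefficients: <v, e_1> = 0/sqrt(1), <v, e_2> = -1/sqrt(9), <v, e_3> = 50/sqrt(180).
Square and sum: Σ |<v, e_j>|^2 = 14.
Compute ||v||^2 = v·v = 19.
Deficit = 19 − 14 = 5 ≥ 0, confirming Bessel's inequality. (The deficit equals ||v − Σ <v,e_j> e_j||^2, the squared distance from v to span{e_j}.)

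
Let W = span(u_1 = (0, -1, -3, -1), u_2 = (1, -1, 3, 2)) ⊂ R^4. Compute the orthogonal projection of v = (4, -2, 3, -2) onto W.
proj_W(v) = (71/65, -106/65, 108/65, 107/65)

Set up U = [u_1 | ... | u_2] ∈ R^(4×2). The projector onto W = col(U) is P = U (U^T U)^(-1) U^T.
Compute U^T U =
  [11, -10]
  [-10, 15],
and U^T v = (-5, 11).
Solve U^T U · c = U^T v for the coefficients: c = (7/13, 71/65). The projection is proj_W(v) = U c.
Check: (v - proj_W(v)) · u_1 = 0  (should be 0).
Check: (v - proj_W(v)) · u_2 = 0  (should be 0).
Result: proj_W(v) = (71/65, -106/65, 108/65, 107/65).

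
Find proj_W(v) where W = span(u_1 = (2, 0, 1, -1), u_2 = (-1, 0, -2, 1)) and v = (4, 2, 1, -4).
proj_W(v) = (51/11, 0, 18/11, -23/11)

Set up U = [u_1 | ... | u_2] ∈ R^(4×2). The projector onto W = col(U) is P = U (U^T U)^(-1) U^T.
Compute U^T U =
  [6, -5]
  [-5, 6],
and U^T v = (13, -10).
Solve U^T U · c = U^T v for the coefficients: c = (28/11, 5/11). The projection is proj_W(v) = U c.
Check: (v - proj_W(v)) · u_1 = 0  (should be 0).
Check: (v - proj_W(v)) · u_2 = 0  (should be 0).
Result: proj_W(v) = (51/11, 0, 18/11, -23/11).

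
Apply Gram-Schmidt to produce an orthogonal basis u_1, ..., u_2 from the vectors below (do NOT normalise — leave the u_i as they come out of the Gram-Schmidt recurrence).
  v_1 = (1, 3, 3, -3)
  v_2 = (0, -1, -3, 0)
Orthogonal basis:
  u_1 = (1, 3, 3, -3)
  u_2 = (3/7, 2/7, -12/7, -9/7)

Apply the Gram-Schmidt recurrence
  u_1 = v_1
  u_i = v_i − Σ_{j<i} ((v_i · u_j) / (u_j · u_j)) · u_j.

Step by step this gives:
  u_1 = (1, 3, 3, -3)
  u_2 = (3/7, 2/7, -12/7, -9/7)

Orthogonality check:
  u_2 · u_1 = 0 (should be 0)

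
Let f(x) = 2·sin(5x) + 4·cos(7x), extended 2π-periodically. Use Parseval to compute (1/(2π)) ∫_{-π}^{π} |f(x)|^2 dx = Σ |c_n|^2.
Σ |c_n|^2 = 10

Expand |f|^2 and use orthogonality of {sin(nx), cos(mx)} on [-π, π]:
  ∫_{-π}^{π} sin(nx)^2 dx = π, ∫ cos(mx)^2 dx = π, and cross terms integrate to 0.
So ∫_{-π}^{π} f(x)^2 dx = 2^2 · π + 4^2 · π = (4 + 16)π.
Divide by 2π: (4 + 16)/2 = 10.
By Parseval, this equals Σ |c_n|^2.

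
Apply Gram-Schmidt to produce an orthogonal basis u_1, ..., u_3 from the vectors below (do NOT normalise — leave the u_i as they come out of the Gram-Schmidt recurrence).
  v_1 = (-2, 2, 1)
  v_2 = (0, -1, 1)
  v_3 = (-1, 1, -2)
Orthogonal basis:
  u_1 = (-2, 2, 1)
  u_2 = (-2/9, -7/9, 10/9)
  u_3 = (-15/17, -10/17, -10/17)

Apply the Gram-Schmidt recurrence
  u_1 = v_1
  u_i = v_i − Σ_{j<i} ((v_i · u_j) / (u_j · u_j)) · u_j.

Step by step this gives:
  u_1 = (-2, 2, 1)
  u_2 = (-2/9, -7/9, 10/9)
  u_3 = (-15/17, -10/17, -10/17)

Orthogonality check:
  u_2 · u_1 = 0 (should be 0)
  u_3 · u_1 = 0 (should be 0)
  u_3 · u_2 = 0 (should be 0)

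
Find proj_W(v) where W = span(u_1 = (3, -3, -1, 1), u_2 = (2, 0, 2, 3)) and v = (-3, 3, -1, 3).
proj_W(v) = (-499/291, 245/97, 481/291, 109/291)

Set up U = [u_1 | ... | u_2] ∈ R^(4×2). The projector onto W = col(U) is P = U (U^T U)^(-1) U^T.
Compute U^T U =
  [20, 7]
  [7, 17],
and U^T v = (-14, 1).
Solve U^T U · c = U^T v for the coefficients: c = (-245/291, 118/291). The projection is proj_W(v) = U c.
Check: (v - proj_W(v)) · u_1 = 0  (should be 0).
Check: (v - proj_W(v)) · u_2 = 0  (should be 0).
Result: proj_W(v) = (-499/291, 245/97, 481/291, 109/291).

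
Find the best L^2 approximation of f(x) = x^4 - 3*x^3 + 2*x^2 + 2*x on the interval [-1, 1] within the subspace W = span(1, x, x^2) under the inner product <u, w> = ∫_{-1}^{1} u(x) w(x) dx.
g(x) = 20*x^2/7 + x/5 - 3/35

The best approximation g ∈ W is the orthogonal projection of f onto W. Writing g = a_0 + a_1 x + a_2 x^2, the coefficients solve the normal equations G · a = b where
  G_{ij} = <φ_i, φ_j> and b_i = <f, φ_i>, with φ_0 = 1, φ_1 = x, φ_2 = x^2.
G =
  [2, 0, 2/3]
  [0, 2/3, 0]
  [2/3, 0, 2/5],
b = (26/15, 2/15, 38/35).
Solving gives a_0 = -3/35, a_1 = 1/5, a_2 = 20/7, so
  g(x) = 20*x^2/7 + x/5 - 3/35.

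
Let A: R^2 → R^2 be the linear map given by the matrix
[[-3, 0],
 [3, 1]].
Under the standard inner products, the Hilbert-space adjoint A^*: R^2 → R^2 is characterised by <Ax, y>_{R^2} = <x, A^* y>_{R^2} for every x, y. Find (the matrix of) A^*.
A^* = A^T =
[[-3, 3],
 [0, 1]]

For real matrices with standard dot products, the defining identity <Ax, y> = <x, A^* y> gives (Ax)^T y = x^T (A^*) y, i.e. x^T A^T y = x^T (A^*) y. Since this holds for all x, y, we must have A^* = A^T. Therefore
A^* =
[[-3, 3],
 [0, 1]].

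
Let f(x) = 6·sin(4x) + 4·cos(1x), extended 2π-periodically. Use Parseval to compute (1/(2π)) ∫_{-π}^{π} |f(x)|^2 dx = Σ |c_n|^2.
Σ |c_n|^2 = 26

Expand |f|^2 and use orthogonality of {sin(nx), cos(mx)} on [-π, π]:
  ∫_{-π}^{π} sin(nx)^2 dx = π, ∫ cos(mx)^2 dx = π, and cross terms integrate to 0.
So ∫_{-π}^{π} f(x)^2 dx = 6^2 · π + 4^2 · π = (36 + 16)π.
Divide by 2π: (36 + 16)/2 = 26.
By Parseval, this equals Σ |c_n|^2.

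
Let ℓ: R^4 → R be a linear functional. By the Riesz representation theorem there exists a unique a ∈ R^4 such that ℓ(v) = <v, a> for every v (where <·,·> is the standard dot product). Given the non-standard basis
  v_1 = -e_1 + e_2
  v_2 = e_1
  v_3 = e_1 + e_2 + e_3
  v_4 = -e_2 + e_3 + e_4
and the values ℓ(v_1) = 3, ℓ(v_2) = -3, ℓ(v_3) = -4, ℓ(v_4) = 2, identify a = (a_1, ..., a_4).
a = (-3, 0, -1, 3)

Write a = (a_1, ..., a_4) in the standard basis. For each basis vector v_i, ℓ(v_i) = <v_i, a> is a linear equation in the a_j's. Collect the n equations into a matrix system V a = ℓ, where row i of V is v_i (expressed in the standard basis). Since V is invertible (lower-triangular with 1s on the diagonal, up to permutation), solve by back-substitution:
  V =
[[-1, 1, 0, 0],
 [1, 0, 0, 0],
 [1, 1, 1, 0],
 [0, -1, 1, 1]]
  V a = (3, -3, -4, 2)
Solving gives a = (-3, 0, -1, 3).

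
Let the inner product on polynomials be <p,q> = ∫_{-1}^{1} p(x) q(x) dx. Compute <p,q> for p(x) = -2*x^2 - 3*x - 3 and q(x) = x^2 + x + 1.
<p,q> = -182/15

Expand the product: p(x)·q(x) = -2*x^4 - 5*x^3 - 8*x^2 - 6*x - 3.
∫_{-1}^{1} of each monomial x^k gives [2/(k+1) if k even, 0 if k odd]. Integrating term-by-term (or equivalently evaluating the antiderivative F(x) = -2*x^5/5 - 5*x^4/4 - 8*x^3/3 - 3*x^2 - 3*x at the endpoints):
  F(1) − F(−1) = -619/60 − (109/60) = -182/15.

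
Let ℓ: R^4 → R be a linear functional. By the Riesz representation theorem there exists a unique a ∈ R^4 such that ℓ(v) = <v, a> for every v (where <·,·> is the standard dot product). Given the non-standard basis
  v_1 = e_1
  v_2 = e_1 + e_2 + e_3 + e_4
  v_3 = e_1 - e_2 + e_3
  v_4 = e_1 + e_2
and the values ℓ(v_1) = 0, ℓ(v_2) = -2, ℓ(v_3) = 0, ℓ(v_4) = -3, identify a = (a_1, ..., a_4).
a = (0, -3, -3, 4)

Write a = (a_1, ..., a_4) in the standard basis. For each basis vector v_i, ℓ(v_i) = <v_i, a> is a linear equation in the a_j's. Collect the n equations into a matrix system V a = ℓ, where row i of V is v_i (expressed in the standard basis). Since V is invertible (lower-triangular with 1s on the diagonal, up to permutation), solve by back-substitution:
  V =
[[1, 0, 0, 0],
 [1, 1, 1, 1],
 [1, -1, 1, 0],
 [1, 1, 0, 0]]
  V a = (0, -2, 0, -3)
Solving gives a = (0, -3, -3, 4).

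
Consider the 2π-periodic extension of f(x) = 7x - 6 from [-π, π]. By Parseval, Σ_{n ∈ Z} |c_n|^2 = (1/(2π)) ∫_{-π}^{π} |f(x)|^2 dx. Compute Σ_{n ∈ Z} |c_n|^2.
Σ |c_n|^2 = 49π^2/3 + 36

Expand and integrate term by term over [-π, π]:
  ∫ (7x)^2 dx = 49·(2π^3/3); ∫ 2·7·(-6)·x dx = 0 (odd integrand); ∫ (-6)^2 dx = 36·2π.
So (1/(2π)) ∫_{-π}^{π} (7x - 6)^2 dx = 49π^2/3 + 36 = 49π^2/3 + 36.
Parseval ⇒ Σ |c_n|^2 = 49π^2/3 + 36.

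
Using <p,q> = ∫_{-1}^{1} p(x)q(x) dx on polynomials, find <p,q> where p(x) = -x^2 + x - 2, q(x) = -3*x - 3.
<p,q> = 12

Expand the product: p(x)·q(x) = 3*x^3 + 3*x + 6.
∫_{-1}^{1} of each monomial x^k gives [2/(k+1) if k even, 0 if k odd]. Integrating term-by-term (or equivalently evaluating the antiderivative F(x) = 3*x^4/4 + 3*x^2/2 + 6*x at the endpoints):
  F(1) − F(−1) = 33/4 − (-15/4) = 12.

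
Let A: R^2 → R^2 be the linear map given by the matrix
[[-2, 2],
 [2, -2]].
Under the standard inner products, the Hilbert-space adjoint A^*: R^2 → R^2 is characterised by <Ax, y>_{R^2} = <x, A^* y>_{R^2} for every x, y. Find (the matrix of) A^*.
A^* = A^T =
[[-2, 2],
 [2, -2]]

For real matrices with standard dot products, the defining identity <Ax, y> = <x, A^* y> gives (Ax)^T y = x^T (A^*) y, i.e. x^T A^T y = x^T (A^*) y. Since this holds for all x, y, we must have A^* = A^T. Therefore
A^* =
[[-2, 2],
 [2, -2]].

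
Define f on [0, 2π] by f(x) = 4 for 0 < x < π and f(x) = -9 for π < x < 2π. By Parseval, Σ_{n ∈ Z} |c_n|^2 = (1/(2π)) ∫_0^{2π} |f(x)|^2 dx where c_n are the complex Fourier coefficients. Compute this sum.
Σ |c_n|^2 = 97/2

Parseval equates the L^2 energy of f (normalised by 1/(2π)) with the ℓ^2 sum of its Fourier coefficients: (1/(2π)) ∫_0^{2π} |f|^2 = Σ |c_n|^2.
Compute the left side: (1/(2π)) [∫_0^π 4^2 dx + ∫_π^{2π} (-9)^2 dx] = (1/(2π)) · (16π + 81π) = (16 + 81)/2 = 97/2.
So Σ_{n ∈ Z} |c_n|^2 = 97/2.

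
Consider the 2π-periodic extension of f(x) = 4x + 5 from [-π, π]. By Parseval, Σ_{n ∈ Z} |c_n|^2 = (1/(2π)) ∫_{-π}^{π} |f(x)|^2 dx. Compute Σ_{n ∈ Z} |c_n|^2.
Σ |c_n|^2 = 16π^2/3 + 25

Expand and integrate term by term over [-π, π]:
  ∫ (4x)^2 dx = 16·(2π^3/3); ∫ 2·4·(5)·x dx = 0 (odd integrand); ∫ 5^2 dx = 25·2π.
So (1/(2π)) ∫_{-π}^{π} (4x + 5)^2 dx = 16π^2/3 + 25 = 16π^2/3 + 25.
Parseval ⇒ Σ |c_n|^2 = 16π^2/3 + 25.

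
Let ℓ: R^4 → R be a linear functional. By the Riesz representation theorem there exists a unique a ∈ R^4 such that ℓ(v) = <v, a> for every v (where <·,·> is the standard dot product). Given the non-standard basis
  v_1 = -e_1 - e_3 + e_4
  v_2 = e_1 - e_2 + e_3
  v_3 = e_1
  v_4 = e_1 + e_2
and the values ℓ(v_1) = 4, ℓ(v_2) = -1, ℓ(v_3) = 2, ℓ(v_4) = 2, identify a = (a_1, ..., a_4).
a = (2, 0, -3, 3)

Write a = (a_1, ..., a_4) in the standard basis. For each basis vector v_i, ℓ(v_i) = <v_i, a> is a linear equation in the a_j's. Collect the n equations into a matrix system V a = ℓ, where row i of V is v_i (expressed in the standard basis). Since V is invertible (lower-triangular with 1s on the diagonal, up to permutation), solve by back-substitution:
  V =
[[-1, 0, -1, 1],
 [1, -1, 1, 0],
 [1, 0, 0, 0],
 [1, 1, 0, 0]]
  V a = (4, -1, 2, 2)
Solving gives a = (2, 0, -3, 3).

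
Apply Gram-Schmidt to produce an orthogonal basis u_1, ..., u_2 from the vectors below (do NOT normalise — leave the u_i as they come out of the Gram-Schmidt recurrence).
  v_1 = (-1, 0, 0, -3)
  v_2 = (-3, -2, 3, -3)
Orthogonal basis:
  u_1 = (-1, 0, 0, -3)
  u_2 = (-9/5, -2, 3, 3/5)

Apply the Gram-Schmidt recurrence
  u_1 = v_1
  u_i = v_i − Σ_{j<i} ((v_i · u_j) / (u_j · u_j)) · u_j.

Step by step this gives:
  u_1 = (-1, 0, 0, -3)
  u_2 = (-9/5, -2, 3, 3/5)

Orthogonality check:
  u_2 · u_1 = 0 (should be 0)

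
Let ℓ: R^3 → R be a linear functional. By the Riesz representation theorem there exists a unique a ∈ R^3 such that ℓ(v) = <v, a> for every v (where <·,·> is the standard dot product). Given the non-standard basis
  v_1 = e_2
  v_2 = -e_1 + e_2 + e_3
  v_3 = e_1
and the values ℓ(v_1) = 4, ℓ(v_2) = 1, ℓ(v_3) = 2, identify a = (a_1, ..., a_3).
a = (2, 4, -1)

Write a = (a_1, ..., a_3) in the standard basis. For each basis vector v_i, ℓ(v_i) = <v_i, a> is a linear equation in the a_j's. Collect the n equations into a matrix system V a = ℓ, where row i of V is v_i (expressed in the standard basis). Since V is invertible (lower-triangular with 1s on the diagonal, up to permutation), solve by back-substitution:
  V =
[[0, 1, 0],
 [-1, 1, 1],
 [1, 0, 0]]
  V a = (4, 1, 2)
Solving gives a = (2, 4, -1).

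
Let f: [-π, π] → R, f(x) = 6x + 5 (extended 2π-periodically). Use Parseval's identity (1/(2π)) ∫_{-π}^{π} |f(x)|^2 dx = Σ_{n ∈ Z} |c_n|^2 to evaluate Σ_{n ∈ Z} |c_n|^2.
Σ |c_n|^2 = 12π^2 + 25

Expand and integrate term by term over [-π, π]:
  ∫ (6x)^2 dx = 36·(2π^3/3); ∫ 2·6·(5)·x dx = 0 (odd integrand); ∫ 5^2 dx = 25·2π.
So (1/(2π)) ∫_{-π}^{π} (6x + 5)^2 dx = 36π^2/3 + 25 = 12π^2 + 25.
Parseval ⇒ Σ |c_n|^2 = 12π^2 + 25.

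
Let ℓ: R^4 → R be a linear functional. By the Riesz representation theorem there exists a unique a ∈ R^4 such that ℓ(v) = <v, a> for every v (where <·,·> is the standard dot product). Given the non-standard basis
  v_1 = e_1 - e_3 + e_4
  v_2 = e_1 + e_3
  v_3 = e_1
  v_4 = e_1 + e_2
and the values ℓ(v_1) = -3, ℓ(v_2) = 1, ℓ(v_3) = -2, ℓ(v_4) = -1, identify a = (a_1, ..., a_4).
a = (-2, 1, 3, 2)

Write a = (a_1, ..., a_4) in the standard basis. For each basis vector v_i, ℓ(v_i) = <v_i, a> is a linear equation in the a_j's. Collect the n equations into a matrix system V a = ℓ, where row i of V is v_i (expressed in the standard basis). Since V is invertible (lower-triangular with 1s on the diagonal, up to permutation), solve by back-substitution:
  V =
[[1, 0, -1, 1],
 [1, 0, 1, 0],
 [1, 0, 0, 0],
 [1, 1, 0, 0]]
  V a = (-3, 1, -2, -1)
Solving gives a = (-2, 1, 3, 2).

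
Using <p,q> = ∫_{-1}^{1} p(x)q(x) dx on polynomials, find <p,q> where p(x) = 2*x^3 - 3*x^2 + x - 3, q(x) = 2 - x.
<p,q> = -262/15

Expand the product: p(x)·q(x) = -2*x^4 + 7*x^3 - 7*x^2 + 5*x - 6.
∫_{-1}^{1} of each monomial x^k gives [2/(k+1) if k even, 0 if k odd]. Integrating term-by-term (or equivalently evaluating the antiderivative F(x) = -2*x^5/5 + 7*x^4/4 - 7*x^3/3 + 5*x^2/2 - 6*x at the endpoints):
  F(1) − F(−1) = -269/60 − (779/60) = -262/15.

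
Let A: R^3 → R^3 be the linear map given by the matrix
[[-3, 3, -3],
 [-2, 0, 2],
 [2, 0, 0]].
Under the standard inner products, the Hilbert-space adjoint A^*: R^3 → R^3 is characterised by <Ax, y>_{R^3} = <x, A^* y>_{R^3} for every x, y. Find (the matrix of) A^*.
A^* = A^T =
[[-3, -2, 2],
 [3, 0, 0],
 [-3, 2, 0]]

For real matrices with standard dot products, the defining identity <Ax, y> = <x, A^* y> gives (Ax)^T y = x^T (A^*) y, i.e. x^T A^T y = x^T (A^*) y. Since this holds for all x, y, we must have A^* = A^T. Therefore
A^* =
[[-3, -2, 2],
 [3, 0, 0],
 [-3, 2, 0]].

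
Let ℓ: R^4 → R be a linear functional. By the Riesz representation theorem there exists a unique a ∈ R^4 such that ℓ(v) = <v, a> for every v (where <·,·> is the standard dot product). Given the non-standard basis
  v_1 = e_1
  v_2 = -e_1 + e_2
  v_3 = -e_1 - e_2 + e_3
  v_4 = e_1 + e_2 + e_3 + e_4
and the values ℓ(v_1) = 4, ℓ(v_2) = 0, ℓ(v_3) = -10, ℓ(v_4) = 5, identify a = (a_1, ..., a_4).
a = (4, 4, -2, -1)

Write a = (a_1, ..., a_4) in the standard basis. For each basis vector v_i, ℓ(v_i) = <v_i, a> is a linear equation in the a_j's. Collect the n equations into a matrix system V a = ℓ, where row i of V is v_i (expressed in the standard basis). Since V is invertible (lower-triangular with 1s on the diagonal, up to permutation), solve by back-substitution:
  V =
[[1, 0, 0, 0],
 [-1, 1, 0, 0],
 [-1, -1, 1, 0],
 [1, 1, 1, 1]]
  V a = (4, 0, -10, 5)
Solving gives a = (4, 4, -2, -1).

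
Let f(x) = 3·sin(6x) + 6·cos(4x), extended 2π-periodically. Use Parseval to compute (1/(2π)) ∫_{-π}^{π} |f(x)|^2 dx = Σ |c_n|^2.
Σ |c_n|^2 = 45/2

Expand |f|^2 and use orthogonality of {sin(nx), cos(mx)} on [-π, π]:
  ∫_{-π}^{π} sin(nx)^2 dx = π, ∫ cos(mx)^2 dx = π, and cross terms integrate to 0.
So ∫_{-π}^{π} f(x)^2 dx = 3^2 · π + 6^2 · π = (9 + 36)π.
Divide by 2π: (9 + 36)/2 = 45/2.
By Parseval, this equals Σ |c_n|^2.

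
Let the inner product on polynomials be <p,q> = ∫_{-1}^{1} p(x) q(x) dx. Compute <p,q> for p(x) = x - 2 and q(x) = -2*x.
<p,q> = -4/3

Expand the product: p(x)·q(x) = -2*x^2 + 4*x.
∫_{-1}^{1} of each monomial x^k gives [2/(k+1) if k even, 0 if k odd]. Integrating term-by-term (or equivalently evaluating the antiderivative F(x) = -2*x^3/3 + 2*x^2 at the endpoints):
  F(1) − F(−1) = 4/3 − (8/3) = -4/3.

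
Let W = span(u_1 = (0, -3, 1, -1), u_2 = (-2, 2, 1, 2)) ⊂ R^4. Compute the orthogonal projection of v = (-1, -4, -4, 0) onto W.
proj_W(v) = (54/47, -105/47, -10/47, -71/47)

Set up U = [u_1 | ... | u_2] ∈ R^(4×2). The projector onto W = col(U) is P = U (U^T U)^(-1) U^T.
Compute U^T U =
  [11, -7]
  [-7, 13],
and U^T v = (8, -10).
Solve U^T U · c = U^T v for the coefficients: c = (17/47, -27/47). The projection is proj_W(v) = U c.
Check: (v - proj_W(v)) · u_1 = 0  (should be 0).
Check: (v - proj_W(v)) · u_2 = 0  (should be 0).
Result: proj_W(v) = (54/47, -105/47, -10/47, -71/47).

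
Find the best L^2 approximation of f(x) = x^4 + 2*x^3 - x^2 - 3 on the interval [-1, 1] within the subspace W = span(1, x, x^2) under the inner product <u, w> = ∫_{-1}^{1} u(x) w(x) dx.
g(x) = -x^2/7 + 6*x/5 - 108/35

The best approximation g ∈ W is the orthogonal projection of f onto W. Writing g = a_0 + a_1 x + a_2 x^2, the coefficients solve the normal equations G · a = b where
  G_{ij} = <φ_i, φ_j> and b_i = <f, φ_i>, with φ_0 = 1, φ_1 = x, φ_2 = x^2.
G =
  [2, 0, 2/3]
  [0, 2/3, 0]
  [2/3, 0, 2/5],
b = (-94/15, 4/5, -74/35).
Solving gives a_0 = -108/35, a_1 = 6/5, a_2 = -1/7, so
  g(x) = -x^2/7 + 6*x/5 - 108/35.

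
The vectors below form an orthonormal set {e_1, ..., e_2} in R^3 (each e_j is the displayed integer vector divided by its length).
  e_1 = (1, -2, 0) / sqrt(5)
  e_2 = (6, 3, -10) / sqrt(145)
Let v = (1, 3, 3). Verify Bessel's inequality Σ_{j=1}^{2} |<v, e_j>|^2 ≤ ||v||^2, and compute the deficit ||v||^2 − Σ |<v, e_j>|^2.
Σ |<v, e_j>|^2 = 190/29; ||v||^2 = 19; deficit = 361/29

Write each e_j = u_j / sqrt(<u_j, u_j>) where u_j is the displayed integer vector. Then <v, e_j> = <v, u_j> / sqrt(<u_j, u_j>), so |<v, e_j>|^2 = <v, u_j>^2 / <u_j, u_j>.
Coefficients: <v, e_1> = -5/sqrt(5), <v, e_2> = -15/sqrt(145).
Square and sum: Σ |<v, e_j>|^2 = 190/29.
Compute ||v||^2 = v·v = 19.
Deficit = 19 − 190/29 = 361/29 ≥ 0, confirming Bessel's inequality. (The deficit equals ||v − Σ <v,e_j> e_j||^2, the squared distance from v to span{e_j}.)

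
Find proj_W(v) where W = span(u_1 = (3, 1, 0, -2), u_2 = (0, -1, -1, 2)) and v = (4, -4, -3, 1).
proj_W(v) = (243/59, -75/59, -156/59, 150/59)

Set up U = [u_1 | ... | u_2] ∈ R^(4×2). The projector onto W = col(U) is P = U (U^T U)^(-1) U^T.
Compute U^T U =
  [14, -5]
  [-5, 6],
and U^T v = (6, 9).
Solve U^T U · c = U^T v for the coefficients: c = (81/59, 156/59). The projection is proj_W(v) = U c.
Check: (v - proj_W(v)) · u_1 = 0  (should be 0).
Check: (v - proj_W(v)) · u_2 = 0  (should be 0).
Result: proj_W(v) = (243/59, -75/59, -156/59, 150/59).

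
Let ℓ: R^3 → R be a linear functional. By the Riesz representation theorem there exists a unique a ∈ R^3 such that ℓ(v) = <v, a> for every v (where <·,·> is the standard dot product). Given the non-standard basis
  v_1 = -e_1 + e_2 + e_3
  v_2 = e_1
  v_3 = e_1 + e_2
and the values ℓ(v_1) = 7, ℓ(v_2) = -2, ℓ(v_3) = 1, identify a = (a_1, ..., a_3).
a = (-2, 3, 2)

Write a = (a_1, ..., a_3) in the standard basis. For each basis vector v_i, ℓ(v_i) = <v_i, a> is a linear equation in the a_j's. Collect the n equations into a matrix system V a = ℓ, where row i of V is v_i (expressed in the standard basis). Since V is invertible (lower-triangular with 1s on the diagonal, up to permutation), solve by back-substitution:
  V =
[[-1, 1, 1],
 [1, 0, 0],
 [1, 1, 0]]
  V a = (7, -2, 1)
Solving gives a = (-2, 3, 2).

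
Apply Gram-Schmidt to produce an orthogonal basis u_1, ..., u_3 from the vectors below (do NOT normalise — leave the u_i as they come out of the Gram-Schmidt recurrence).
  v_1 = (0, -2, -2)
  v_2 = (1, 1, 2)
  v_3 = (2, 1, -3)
Orthogonal basis:
  u_1 = (0, -2, -2)
  u_2 = (1, -1/2, 1/2)
  u_3 = (2, 2, -2)

Apply the Gram-Schmidt recurrence
  u_1 = v_1
  u_i = v_i − Σ_{j<i} ((v_i · u_j) / (u_j · u_j)) · u_j.

Step by step this gives:
  u_1 = (0, -2, -2)
  u_2 = (1, -1/2, 1/2)
  u_3 = (2, 2, -2)

Orthogonality check:
  u_2 · u_1 = 0 (should be 0)
  u_3 · u_1 = 0 (should be 0)
  u_3 · u_2 = 0 (should be 0)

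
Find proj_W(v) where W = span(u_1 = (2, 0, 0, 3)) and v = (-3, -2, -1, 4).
proj_W(v) = (12/13, 0, 0, 18/13)

Set up U = [u_1 | ... | u_1] ∈ R^(4×1). The projector onto W = col(U) is P = U (U^T U)^(-1) U^T.
Compute U^T U =
  [13],
and U^T v = (6).
Solve U^T U · c = U^T v for the coefficients: c = (6/13). The projection is proj_W(v) = U c.
Check: (v - proj_W(v)) · u_1 = 0  (should be 0).
Result: proj_W(v) = (12/13, 0, 0, 18/13).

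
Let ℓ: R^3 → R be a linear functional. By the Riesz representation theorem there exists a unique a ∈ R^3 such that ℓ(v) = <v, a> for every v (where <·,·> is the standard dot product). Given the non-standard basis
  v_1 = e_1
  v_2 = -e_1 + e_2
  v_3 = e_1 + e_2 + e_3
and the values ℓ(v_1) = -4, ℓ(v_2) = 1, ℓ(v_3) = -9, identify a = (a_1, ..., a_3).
a = (-4, -3, -2)

Write a = (a_1, ..., a_3) in the standard basis. For each basis vector v_i, ℓ(v_i) = <v_i, a> is a linear equation in the a_j's. Collect the n equations into a matrix system V a = ℓ, where row i of V is v_i (expressed in the standard basis). Since V is invertible (lower-triangular with 1s on the diagonal, up to permutation), solve by back-substitution:
  V =
[[1, 0, 0],
 [-1, 1, 0],
 [1, 1, 1]]
  V a = (-4, 1, -9)
Solving gives a = (-4, -3, -2).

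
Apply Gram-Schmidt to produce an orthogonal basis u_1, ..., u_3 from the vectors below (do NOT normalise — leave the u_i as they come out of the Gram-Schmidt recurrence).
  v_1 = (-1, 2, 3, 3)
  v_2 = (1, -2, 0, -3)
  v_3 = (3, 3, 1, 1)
Orthogonal basis:
  u_1 = (-1, 2, 3, 3)
  u_2 = (9/23, -18/23, 42/23, -27/23)
  u_3 = (24/7, 15/7, 0, -2/7)

Apply the Gram-Schmidt recurrence
  u_1 = v_1
  u_i = v_i − Σ_{j<i} ((v_i · u_j) / (u_j · u_j)) · u_j.

Step by step this gives:
  u_1 = (-1, 2, 3, 3)
  u_2 = (9/23, -18/23, 42/23, -27/23)
  u_3 = (24/7, 15/7, 0, -2/7)

Orthogonality check:
  u_2 · u_1 = 0 (should be 0)
  u_3 · u_1 = 0 (should be 0)
  u_3 · u_2 = 0 (should be 0)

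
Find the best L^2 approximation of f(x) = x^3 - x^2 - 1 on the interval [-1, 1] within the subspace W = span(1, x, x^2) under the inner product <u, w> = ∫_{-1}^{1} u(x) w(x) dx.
g(x) = -x^2 + 3*x/5 - 1

The best approximation g ∈ W is the orthogonal projection of f onto W. Writing g = a_0 + a_1 x + a_2 x^2, the coefficients solve the normal equations G · a = b where
  G_{ij} = <φ_i, φ_j> and b_i = <f, φ_i>, with φ_0 = 1, φ_1 = x, φ_2 = x^2.
G =
  [2, 0, 2/3]
  [0, 2/3, 0]
  [2/3, 0, 2/5],
b = (-8/3, 2/5, -16/15).
Solving gives a_0 = -1, a_1 = 3/5, a_2 = -1, so
  g(x) = -x^2 + 3*x/5 - 1.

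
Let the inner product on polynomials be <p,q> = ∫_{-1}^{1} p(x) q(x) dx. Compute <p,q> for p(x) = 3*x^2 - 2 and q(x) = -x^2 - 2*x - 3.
<p,q> = 92/15

Expand the product: p(x)·q(x) = -3*x^4 - 6*x^3 - 7*x^2 + 4*x + 6.
∫_{-1}^{1} of each monomial x^k gives [2/(k+1) if k even, 0 if k odd]. Integrating term-by-term (or equivalently evaluating the antiderivative F(x) = -3*x^5/5 - 3*x^4/2 - 7*x^3/3 + 2*x^2 + 6*x at the endpoints):
  F(1) − F(−1) = 107/30 − (-77/30) = 92/15.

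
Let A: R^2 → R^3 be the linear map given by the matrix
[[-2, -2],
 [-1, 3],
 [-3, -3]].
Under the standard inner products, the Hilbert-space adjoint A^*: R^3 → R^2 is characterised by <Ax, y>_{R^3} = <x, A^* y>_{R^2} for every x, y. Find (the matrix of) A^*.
A^* = A^T =
[[-2, -1, -3],
 [-2, 3, -3]]

For real matrices with standard dot products, the defining identity <Ax, y> = <x, A^* y> gives (Ax)^T y = x^T (A^*) y, i.e. x^T A^T y = x^T (A^*) y. Since this holds for all x, y, we must have A^* = A^T. Therefore
A^* =
[[-2, -1, -3],
 [-2, 3, -3]].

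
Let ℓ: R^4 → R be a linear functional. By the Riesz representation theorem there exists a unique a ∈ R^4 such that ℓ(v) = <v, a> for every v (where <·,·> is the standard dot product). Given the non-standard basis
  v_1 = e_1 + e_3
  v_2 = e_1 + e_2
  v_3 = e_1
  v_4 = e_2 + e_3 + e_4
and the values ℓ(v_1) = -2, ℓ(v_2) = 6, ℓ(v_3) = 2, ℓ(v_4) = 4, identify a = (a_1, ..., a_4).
a = (2, 4, -4, 4)

Write a = (a_1, ..., a_4) in the standard basis. For each basis vector v_i, ℓ(v_i) = <v_i, a> is a linear equation in the a_j's. Collect the n equations into a matrix system V a = ℓ, where row i of V is v_i (expressed in the standard basis). Since V is invertible (lower-triangular with 1s on the diagonal, up to permutation), solve by back-substitution:
  V =
[[1, 0, 1, 0],
 [1, 1, 0, 0],
 [1, 0, 0, 0],
 [0, 1, 1, 1]]
  V a = (-2, 6, 2, 4)
Solving gives a = (2, 4, -4, 4).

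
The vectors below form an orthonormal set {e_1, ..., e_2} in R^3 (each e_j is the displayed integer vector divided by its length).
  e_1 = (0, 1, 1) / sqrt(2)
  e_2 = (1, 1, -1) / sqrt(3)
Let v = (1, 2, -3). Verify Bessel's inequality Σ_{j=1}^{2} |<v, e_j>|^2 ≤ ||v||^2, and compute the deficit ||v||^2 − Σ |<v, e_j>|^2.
Σ |<v, e_j>|^2 = 25/2; ||v||^2 = 14; deficit = 3/2

Write each e_j = u_j / sqrt(<u_j, u_j>) where u_j is the displayed integer vector. Then <v, e_j> = <v, u_j> / sqrt(<u_j, u_j>), so |<v, e_j>|^2 = <v, u_j>^2 / <u_j, u_j>.
Coefficients: <v, e_1> = -1/sqrt(2), <v, e_2> = 6/sqrt(3).
Square and sum: Σ |<v, e_j>|^2 = 25/2.
Compute ||v||^2 = v·v = 14.
Deficit = 14 − 25/2 = 3/2 ≥ 0, confirming Bessel's inequality. (The deficit equals ||v − Σ <v,e_j> e_j||^2, the squared distance from v to span{e_j}.)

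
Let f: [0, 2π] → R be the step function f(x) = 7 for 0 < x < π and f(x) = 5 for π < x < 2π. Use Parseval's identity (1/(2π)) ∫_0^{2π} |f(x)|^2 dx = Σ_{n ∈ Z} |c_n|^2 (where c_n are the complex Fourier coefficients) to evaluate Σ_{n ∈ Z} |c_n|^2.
Σ |c_n|^2 = 37

Parseval equates the L^2 energy of f (normalised by 1/(2π)) with the ℓ^2 sum of its Fourier coefficients: (1/(2π)) ∫_0^{2π} |f|^2 = Σ |c_n|^2.
Compute the left side: (1/(2π)) [∫_0^π 7^2 dx + ∫_π^{2π} 5^2 dx] = (1/(2π)) · (49π + 25π) = (49 + 25)/2 = 37.
So Σ_{n ∈ Z} |c_n|^2 = 37.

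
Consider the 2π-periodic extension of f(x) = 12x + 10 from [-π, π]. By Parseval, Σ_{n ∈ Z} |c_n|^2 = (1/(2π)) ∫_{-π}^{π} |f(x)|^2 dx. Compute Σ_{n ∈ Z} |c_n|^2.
Σ |c_n|^2 = 48π^2 + 100

Expand and integrate term by term over [-π, π]:
  ∫ (12x)^2 dx = 144·(2π^3/3); ∫ 2·12·(10)·x dx = 0 (odd integrand); ∫ 10^2 dx = 100·2π.
So (1/(2π)) ∫_{-π}^{π} (12x + 10)^2 dx = 144π^2/3 + 100 = 48π^2 + 100.
Parseval ⇒ Σ |c_n|^2 = 48π^2 + 100.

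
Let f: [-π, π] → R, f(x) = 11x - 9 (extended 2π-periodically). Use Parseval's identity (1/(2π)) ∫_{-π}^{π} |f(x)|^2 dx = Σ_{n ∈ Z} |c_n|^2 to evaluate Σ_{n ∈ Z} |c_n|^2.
Σ |c_n|^2 = 121π^2/3 + 81

Expand and integrate term by term over [-π, π]:
  ∫ (11x)^2 dx = 121·(2π^3/3); ∫ 2·11·(-9)·x dx = 0 (odd integrand); ∫ (-9)^2 dx = 81·2π.
So (1/(2π)) ∫_{-π}^{π} (11x - 9)^2 dx = 121π^2/3 + 81 = 121π^2/3 + 81.
Parseval ⇒ Σ |c_n|^2 = 121π^2/3 + 81.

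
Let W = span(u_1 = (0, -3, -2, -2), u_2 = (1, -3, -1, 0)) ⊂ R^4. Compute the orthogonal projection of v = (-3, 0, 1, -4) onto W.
proj_W(v) = (-67/33, 12/11, -43/33, -10/3)

Set up U = [u_1 | ... | u_2] ∈ R^(4×2). The projector onto W = col(U) is P = U (U^T U)^(-1) U^T.
Compute U^T U =
  [17, 11]
  [11, 11],
and U^T v = (6, -4).
Solve U^T U · c = U^T v for the coefficients: c = (5/3, -67/33). The projection is proj_W(v) = U c.
Check: (v - proj_W(v)) · u_1 = 0  (should be 0).
Check: (v - proj_W(v)) · u_2 = 0  (should be 0).
Result: proj_W(v) = (-67/33, 12/11, -43/33, -10/3).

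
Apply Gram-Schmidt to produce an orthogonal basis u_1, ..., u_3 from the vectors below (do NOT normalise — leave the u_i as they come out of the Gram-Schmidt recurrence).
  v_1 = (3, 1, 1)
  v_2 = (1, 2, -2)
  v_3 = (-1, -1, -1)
Orthogonal basis:
  u_1 = (3, 1, 1)
  u_2 = (2/11, 19/11, -25/11)
  u_3 = (16/45, -28/45, -4/9)

Apply the Gram-Schmidt recurrence
  u_1 = v_1
  u_i = v_i − Σ_{j<i} ((v_i · u_j) / (u_j · u_j)) · u_j.

Step by step this gives:
  u_1 = (3, 1, 1)
  u_2 = (2/11, 19/11, -25/11)
  u_3 = (16/45, -28/45, -4/9)

Orthogonality check:
  u_2 · u_1 = 0 (should be 0)
  u_3 · u_1 = 0 (should be 0)
  u_3 · u_2 = 0 (should be 0)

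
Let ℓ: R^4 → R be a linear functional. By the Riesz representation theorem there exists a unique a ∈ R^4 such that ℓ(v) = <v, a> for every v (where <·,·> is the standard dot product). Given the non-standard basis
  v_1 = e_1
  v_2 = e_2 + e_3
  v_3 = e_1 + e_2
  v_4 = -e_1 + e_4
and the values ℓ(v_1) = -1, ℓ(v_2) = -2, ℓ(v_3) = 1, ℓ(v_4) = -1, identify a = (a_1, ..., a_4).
a = (-1, 2, -4, -2)

Write a = (a_1, ..., a_4) in the standard basis. For each basis vector v_i, ℓ(v_i) = <v_i, a> is a linear equation in the a_j's. Collect the n equations into a matrix system V a = ℓ, where row i of V is v_i (expressed in the standard basis). Since V is invertible (lower-triangular with 1s on the diagonal, up to permutation), solve by back-substitution:
  V =
[[1, 0, 0, 0],
 [0, 1, 1, 0],
 [1, 1, 0, 0],
 [-1, 0, 0, 1]]
  V a = (-1, -2, 1, -1)
Solving gives a = (-1, 2, -4, -2).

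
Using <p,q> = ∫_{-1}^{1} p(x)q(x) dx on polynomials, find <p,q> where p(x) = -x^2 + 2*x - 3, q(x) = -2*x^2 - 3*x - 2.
<p,q> = 212/15

Expand the product: p(x)·q(x) = 2*x^4 - x^3 + 2*x^2 + 5*x + 6.
∫_{-1}^{1} of each monomial x^k gives [2/(k+1) if k even, 0 if k odd]. Integrating term-by-term (or equivalently evaluating the antiderivative F(x) = 2*x^5/5 - x^4/4 + 2*x^3/3 + 5*x^2/2 + 6*x at the endpoints):
  F(1) − F(−1) = 559/60 − (-289/60) = 212/15.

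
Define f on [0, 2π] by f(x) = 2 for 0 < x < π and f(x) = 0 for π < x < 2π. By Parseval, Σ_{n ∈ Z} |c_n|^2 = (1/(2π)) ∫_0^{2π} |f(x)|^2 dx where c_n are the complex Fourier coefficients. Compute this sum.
Σ |c_n|^2 = 2

Parseval equates the L^2 energy of f (normalised by 1/(2π)) with the ℓ^2 sum of its Fourier coefficients: (1/(2π)) ∫_0^{2π} |f|^2 = Σ |c_n|^2.
Compute the left side: (1/(2π)) [∫_0^π 2^2 dx + ∫_π^{2π} 0^2 dx] = (1/(2π)) · (4π + 0π) = (4 + 0)/2 = 2.
So Σ_{n ∈ Z} |c_n|^2 = 2.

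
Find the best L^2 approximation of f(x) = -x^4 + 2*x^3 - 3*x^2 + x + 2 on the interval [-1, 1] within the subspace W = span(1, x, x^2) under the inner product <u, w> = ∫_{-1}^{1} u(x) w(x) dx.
g(x) = -27*x^2/7 + 11*x/5 + 73/35

The best approximation g ∈ W is the orthogonal projection of f onto W. Writing g = a_0 + a_1 x + a_2 x^2, the coefficients solve the normal equations G · a = b where
  G_{ij} = <φ_i, φ_j> and b_i = <f, φ_i>, with φ_0 = 1, φ_1 = x, φ_2 = x^2.
G =
  [2, 0, 2/3]
  [0, 2/3, 0]
  [2/3, 0, 2/5],
b = (8/5, 22/15, -16/105).
Solving gives a_0 = 73/35, a_1 = 11/5, a_2 = -27/7, so
  g(x) = -27*x^2/7 + 11*x/5 + 73/35.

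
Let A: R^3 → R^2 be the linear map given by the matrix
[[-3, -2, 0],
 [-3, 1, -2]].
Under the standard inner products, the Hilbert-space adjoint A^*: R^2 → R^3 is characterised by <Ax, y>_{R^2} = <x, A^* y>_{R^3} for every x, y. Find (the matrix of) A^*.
A^* = A^T =
[[-3, -3],
 [-2, 1],
 [0, -2]]

For real matrices with standard dot products, the defining identity <Ax, y> = <x, A^* y> gives (Ax)^T y = x^T (A^*) y, i.e. x^T A^T y = x^T (A^*) y. Since this holds for all x, y, we must have A^* = A^T. Therefore
A^* =
[[-3, -3],
 [-2, 1],
 [0, -2]].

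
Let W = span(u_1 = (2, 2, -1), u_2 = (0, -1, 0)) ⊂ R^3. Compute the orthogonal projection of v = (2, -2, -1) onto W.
proj_W(v) = (2, -2, -1)

Set up U = [u_1 | ... | u_2] ∈ R^(3×2). The projector onto W = col(U) is P = U (U^T U)^(-1) U^T.
Compute U^T U =
  [9, -2]
  [-2, 1],
and U^T v = (1, 2).
Solve U^T U · c = U^T v for the coefficients: c = (1, 4). The projection is proj_W(v) = U c.
Check: (v - proj_W(v)) · u_1 = 0  (should be 0).
Check: (v - proj_W(v)) · u_2 = 0  (should be 0).
Result: proj_W(v) = (2, -2, -1).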